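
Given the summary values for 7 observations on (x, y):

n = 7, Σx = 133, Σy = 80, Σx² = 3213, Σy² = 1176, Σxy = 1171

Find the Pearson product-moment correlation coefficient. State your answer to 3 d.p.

r = (nΣxy − ΣxΣy) / √[(nΣx² − (Σx)²)(nΣy² − (Σy)²)]
Numerator: 7×1171 − 133×80 = -2443
Denominator: √[(22491 − 17689)(8232 − 6400)] = √[4802 × 1832] = 2966.0182
r = -2443 / 2966.0182 ≈ -0.824

-0.824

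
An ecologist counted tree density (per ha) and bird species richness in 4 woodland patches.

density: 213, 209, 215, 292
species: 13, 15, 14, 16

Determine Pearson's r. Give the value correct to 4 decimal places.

0.7472

n = 4, Σx = 929, Σy = 58, Σx² = 220539, Σy² = 846, Σxy = 13586
nΣxy − ΣxΣy = 54344 − 53882 = 462
nΣx² − (Σx)² = 882156 − 863041 = 19115; nΣy² − (Σy)² = 3384 − 3364 = 20
r = 462 / √(19115 × 20) = 462 / 618.3041 ≈ 0.7472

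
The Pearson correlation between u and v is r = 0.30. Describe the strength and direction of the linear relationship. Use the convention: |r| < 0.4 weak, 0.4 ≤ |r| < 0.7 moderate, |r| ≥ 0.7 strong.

weak positive

r = 0.30 > 0 so the relationship is positive.
|r| = 0.30, which falls in the weak range.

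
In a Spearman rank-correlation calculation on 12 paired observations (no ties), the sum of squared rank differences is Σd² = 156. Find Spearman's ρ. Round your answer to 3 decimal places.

0.455

ρ = 1 − 6Σd² / [n(n²−1)] = 1 − 6×156 / (12×143)
  = 1 − 936/1716 = 1 − 0.5455 ≈ 0.455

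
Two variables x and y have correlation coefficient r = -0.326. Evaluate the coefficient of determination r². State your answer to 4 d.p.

r² = (-0.326)² = 0.1063

0.1063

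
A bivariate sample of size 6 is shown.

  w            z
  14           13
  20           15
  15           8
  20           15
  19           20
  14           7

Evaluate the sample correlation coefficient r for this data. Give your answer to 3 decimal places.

0.749

n = 6, Σw = 102, Σz = 78, Σw² = 1778, Σz² = 1132, Σwz = 1380
nΣwz − ΣwΣz = 8280 − 7956 = 324
nΣw² − (Σw)² = 10668 − 10404 = 264; nΣz² − (Σz)² = 6792 − 6084 = 708
r = 324 / √(264 × 708) = 324 / 432.3332 ≈ 0.749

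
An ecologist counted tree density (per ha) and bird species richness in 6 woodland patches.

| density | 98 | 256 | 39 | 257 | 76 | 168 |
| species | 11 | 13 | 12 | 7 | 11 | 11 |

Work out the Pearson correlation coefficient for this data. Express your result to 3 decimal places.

-0.345

n = 6, Σx = 894, Σy = 65, Σx² = 176710, Σy² = 725, Σxy = 9357
nΣxy − ΣxΣy = 56142 − 58110 = -1968
nΣx² − (Σx)² = 1060260 − 799236 = 261024; nΣy² − (Σy)² = 4350 − 4225 = 125
r = -1968 / √(261024 × 125) = -1968 / 5712.0924 ≈ -0.345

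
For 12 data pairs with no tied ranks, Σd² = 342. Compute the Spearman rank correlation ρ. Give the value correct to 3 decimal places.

-0.196

ρ = 1 − 6Σd² / [n(n²−1)] = 1 − 6×342 / (12×143)
  = 1 − 2052/1716 = 1 − 1.1958 ≈ -0.196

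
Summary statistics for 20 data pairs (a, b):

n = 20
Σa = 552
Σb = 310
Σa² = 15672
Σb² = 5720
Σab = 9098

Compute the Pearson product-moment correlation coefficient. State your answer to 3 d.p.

r = (nΣab − ΣaΣb) / √[(nΣa² − (Σa)²)(nΣb² − (Σb)²)]
Numerator: 20×9098 − 552×310 = 10840
Denominator: √[(313440 − 304704)(114400 − 96100)] = √[8736 × 18300] = 12643.9234
r = 10840 / 12643.9234 ≈ 0.857

0.857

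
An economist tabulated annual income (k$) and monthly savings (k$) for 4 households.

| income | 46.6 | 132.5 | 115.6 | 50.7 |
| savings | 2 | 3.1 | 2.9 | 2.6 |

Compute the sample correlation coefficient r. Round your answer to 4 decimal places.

0.8777

n = 4, Σx = 345.4, Σy = 10.6, Σx² = 35661.66, Σy² = 28.78, Σxy = 971.01
nΣxy − ΣxΣy = 3884.04 − 3661.24 = 222.8
nΣx² − (Σx)² = 142646.64 − 119301.16 = 23345.48; nΣy² − (Σy)² = 115.12 − 112.36 = 2.76
r = 222.8 / √(23345.48 × 2.76) = 222.8 / 253.8376 ≈ 0.8777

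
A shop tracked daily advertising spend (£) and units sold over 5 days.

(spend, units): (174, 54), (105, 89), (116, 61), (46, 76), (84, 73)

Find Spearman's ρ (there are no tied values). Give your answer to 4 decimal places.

Rank spend: 5, 3, 4, 1, 2
Rank units: 1, 5, 2, 4, 3
d = rank(spend) − rank(units): 4, -2, 2, -3, -1; Σd² = 34
ρ = 1 − 6Σd² / [n(n²−1)] = 1 − 6×34 / (5×24) = 1 − 204/120 ≈ -0.7000

-0.7000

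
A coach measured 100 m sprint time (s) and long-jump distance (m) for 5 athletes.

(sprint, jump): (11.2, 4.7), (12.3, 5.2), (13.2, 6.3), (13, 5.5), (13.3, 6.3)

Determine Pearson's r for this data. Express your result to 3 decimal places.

0.919

n = 5, Σx = 63, Σy = 28, Σx² = 796.86, Σy² = 158.76, Σxy = 355.05
nΣxy − ΣxΣy = 1775.25 − 1764 = 11.25
nΣx² − (Σx)² = 3984.3 − 3969 = 15.3; nΣy² − (Σy)² = 793.8 − 784 = 9.8
r = 11.25 / √(15.3 × 9.8) = 11.25 / 12.2450 ≈ 0.919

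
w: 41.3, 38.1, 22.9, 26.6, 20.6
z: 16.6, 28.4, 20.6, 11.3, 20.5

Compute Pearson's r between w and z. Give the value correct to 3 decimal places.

n = 5, Σw = 149.5, Σz = 97.4, Σw² = 4813.63, Σz² = 2054.42, Σwz = 2962.24
nΣwz − ΣwΣz = 14811.2 − 14561.3 = 249.9
nΣw² − (Σw)² = 24068.15 − 22350.25 = 1717.9; nΣz² − (Σz)² = 10272.1 − 9486.76 = 785.34
r = 249.9 / √(1717.9 × 785.34) = 249.9 / 1161.5230 ≈ 0.215

0.215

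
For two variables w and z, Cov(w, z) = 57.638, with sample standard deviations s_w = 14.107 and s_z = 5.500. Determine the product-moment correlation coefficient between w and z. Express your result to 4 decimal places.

0.7429

r = Cov(w,z) / (s_w · s_z) = 57.638 / (14.107 × 5.500)
  = 57.638 / 77.5885 ≈ 0.7429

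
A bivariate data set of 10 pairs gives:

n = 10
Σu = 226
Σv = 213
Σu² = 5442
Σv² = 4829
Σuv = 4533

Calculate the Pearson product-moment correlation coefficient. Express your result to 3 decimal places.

-0.898

r = (nΣuv − ΣuΣv) / √[(nΣu² − (Σu)²)(nΣv² − (Σv)²)]
Numerator: 10×4533 − 226×213 = -2808
Denominator: √[(54420 − 51076)(48290 − 45369)] = √[3344 × 2921] = 3125.3518
r = -2808 / 3125.3518 ≈ -0.898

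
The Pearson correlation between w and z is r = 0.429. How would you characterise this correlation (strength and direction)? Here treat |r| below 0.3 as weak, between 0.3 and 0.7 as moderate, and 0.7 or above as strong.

r = 0.429 > 0 so the relationship is positive.
|r| = 0.429, which falls in the moderate range.

moderate positive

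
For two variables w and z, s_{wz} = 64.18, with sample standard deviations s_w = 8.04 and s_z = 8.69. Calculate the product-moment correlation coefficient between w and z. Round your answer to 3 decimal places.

0.919

r = Cov(w,z) / (s_w · s_z) = 64.18 / (8.04 × 8.69)
  = 64.18 / 69.8676 ≈ 0.919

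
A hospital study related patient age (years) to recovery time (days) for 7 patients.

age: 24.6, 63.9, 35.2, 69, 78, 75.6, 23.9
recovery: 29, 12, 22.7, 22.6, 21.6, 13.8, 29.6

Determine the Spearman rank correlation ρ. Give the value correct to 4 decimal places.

-0.7500

Rank age: 2, 4, 3, 5, 7, 6, 1
Rank recovery: 6, 1, 5, 4, 3, 2, 7
d = rank(age) − rank(recovery): -4, 3, -2, 1, 4, 4, -6; Σd² = 98
ρ = 1 − 6Σd² / [n(n²−1)] = 1 − 6×98 / (7×48) = 1 − 588/336 ≈ -0.7500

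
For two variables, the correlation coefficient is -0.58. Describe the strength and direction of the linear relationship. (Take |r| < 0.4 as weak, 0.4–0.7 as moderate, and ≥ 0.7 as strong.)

r = -0.58 < 0 so the relationship is negative.
|r| = 0.58, which falls in the moderate range.

moderate negative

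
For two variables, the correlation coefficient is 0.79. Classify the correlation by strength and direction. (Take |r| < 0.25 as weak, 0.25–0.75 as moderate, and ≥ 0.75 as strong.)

r = 0.79 > 0 so the relationship is positive.
|r| = 0.79, which falls in the strong range.

strong positive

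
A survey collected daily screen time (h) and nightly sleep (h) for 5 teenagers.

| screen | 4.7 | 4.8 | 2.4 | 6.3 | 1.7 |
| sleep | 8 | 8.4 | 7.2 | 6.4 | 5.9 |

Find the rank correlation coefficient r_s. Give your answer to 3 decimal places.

Rank screen: 3, 4, 2, 5, 1
Rank sleep: 4, 5, 3, 2, 1
d = rank(screen) − rank(sleep): -1, -1, -1, 3, 0; Σd² = 12
ρ = 1 − 6Σd² / [n(n²−1)] = 1 − 6×12 / (5×24) = 1 − 72/120 ≈ 0.400

0.400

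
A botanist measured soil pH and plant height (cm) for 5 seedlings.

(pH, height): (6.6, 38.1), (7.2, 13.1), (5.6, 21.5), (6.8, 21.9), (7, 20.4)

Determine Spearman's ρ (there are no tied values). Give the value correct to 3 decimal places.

Rank pH: 2, 5, 1, 3, 4
Rank height: 5, 1, 3, 4, 2
d = rank(pH) − rank(height): -3, 4, -2, -1, 2; Σd² = 34
ρ = 1 − 6Σd² / [n(n²−1)] = 1 − 6×34 / (5×24) = 1 − 204/120 ≈ -0.700

-0.700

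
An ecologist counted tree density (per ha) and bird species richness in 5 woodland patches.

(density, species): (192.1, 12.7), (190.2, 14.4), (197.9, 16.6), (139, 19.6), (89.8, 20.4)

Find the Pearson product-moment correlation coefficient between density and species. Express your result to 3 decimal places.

n = 5, Σx = 809, Σy = 83.7, Σx² = 139627.9, Σy² = 1444.53, Σxy = 13020.01
nΣxy − ΣxΣy = 65100.05 − 67713.3 = -2613.25
nΣx² − (Σx)² = 698139.5 − 654481 = 43658.5; nΣy² − (Σy)² = 7222.65 − 7005.69 = 216.96
r = -2613.25 / √(43658.5 × 216.96) = -2613.25 / 3077.6855 ≈ -0.849

-0.849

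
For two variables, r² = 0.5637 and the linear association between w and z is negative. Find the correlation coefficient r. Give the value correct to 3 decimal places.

-0.751

|r| = √0.5637 = 0.751
The association is negative, so r = −0.751.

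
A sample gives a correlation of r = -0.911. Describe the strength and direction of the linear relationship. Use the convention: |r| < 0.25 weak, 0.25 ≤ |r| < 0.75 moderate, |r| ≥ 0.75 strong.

strong negative

r = -0.911 < 0 so the relationship is negative.
|r| = 0.911, which falls in the strong range.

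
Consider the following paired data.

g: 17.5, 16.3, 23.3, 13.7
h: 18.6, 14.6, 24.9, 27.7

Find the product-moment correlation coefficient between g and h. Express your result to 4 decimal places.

0.0619

n = 4, Σg = 70.8, Σh = 85.8, Σg² = 1302.52, Σh² = 1946.42, Σgh = 1523.14
nΣgh − ΣgΣh = 6092.56 − 6074.64 = 17.92
nΣg² − (Σg)² = 5210.08 − 5012.64 = 197.44; nΣh² − (Σh)² = 7785.68 − 7361.64 = 424.04
r = 17.92 / √(197.44 × 424.04) = 17.92 / 289.3483 ≈ 0.0619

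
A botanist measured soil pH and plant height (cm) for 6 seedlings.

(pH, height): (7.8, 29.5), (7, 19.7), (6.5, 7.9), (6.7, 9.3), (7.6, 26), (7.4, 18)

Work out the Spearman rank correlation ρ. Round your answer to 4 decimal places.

0.9429

Rank pH: 6, 3, 1, 2, 5, 4
Rank height: 6, 4, 1, 2, 5, 3
d = rank(pH) − rank(height): 0, -1, 0, 0, 0, 1; Σd² = 2
ρ = 1 − 6Σd² / [n(n²−1)] = 1 − 6×2 / (6×35) = 1 − 12/210 ≈ 0.9429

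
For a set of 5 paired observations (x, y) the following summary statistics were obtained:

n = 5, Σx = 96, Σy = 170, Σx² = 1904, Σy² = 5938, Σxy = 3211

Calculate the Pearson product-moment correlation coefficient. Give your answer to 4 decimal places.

-0.5407

r = (nΣxy − ΣxΣy) / √[(nΣx² − (Σx)²)(nΣy² − (Σy)²)]
Numerator: 5×3211 − 96×170 = -265
Denominator: √[(9520 − 9216)(29690 − 28900)] = √[304 × 790] = 490.0612
r = -265 / 490.0612 ≈ -0.5407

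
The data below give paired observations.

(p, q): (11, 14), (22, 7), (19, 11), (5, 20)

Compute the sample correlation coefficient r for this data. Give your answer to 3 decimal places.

n = 4, Σp = 57, Σq = 52, Σp² = 991, Σq² = 766, Σpq = 617
nΣpq − ΣpΣq = 2468 − 2964 = -496
nΣp² − (Σp)² = 3964 − 3249 = 715; nΣq² − (Σq)² = 3064 − 2704 = 360
r = -496 / √(715 × 360) = -496 / 507.3460 ≈ -0.978

-0.978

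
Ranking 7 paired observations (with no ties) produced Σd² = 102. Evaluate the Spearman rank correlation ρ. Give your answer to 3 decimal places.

ρ = 1 − 6Σd² / [n(n²−1)] = 1 − 6×102 / (7×48)
  = 1 − 612/336 = 1 − 1.8214 ≈ -0.821

-0.821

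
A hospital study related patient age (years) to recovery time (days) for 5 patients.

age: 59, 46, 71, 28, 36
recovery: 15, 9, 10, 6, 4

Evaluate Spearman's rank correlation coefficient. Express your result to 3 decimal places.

Rank age: 4, 3, 5, 1, 2
Rank recovery: 5, 3, 4, 2, 1
d = rank(age) − rank(recovery): -1, 0, 1, -1, 1; Σd² = 4
ρ = 1 − 6Σd² / [n(n²−1)] = 1 − 6×4 / (5×24) = 1 − 24/120 ≈ 0.800

0.800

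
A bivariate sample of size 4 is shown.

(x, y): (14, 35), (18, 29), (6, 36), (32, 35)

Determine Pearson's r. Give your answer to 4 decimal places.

n = 4, Σx = 70, Σy = 135, Σx² = 1580, Σy² = 4587, Σxy = 2348
nΣxy − ΣxΣy = 9392 − 9450 = -58
nΣx² − (Σx)² = 6320 − 4900 = 1420; nΣy² − (Σy)² = 18348 − 18225 = 123
r = -58 / √(1420 × 123) = -58 / 417.9234 ≈ -0.1388

-0.1388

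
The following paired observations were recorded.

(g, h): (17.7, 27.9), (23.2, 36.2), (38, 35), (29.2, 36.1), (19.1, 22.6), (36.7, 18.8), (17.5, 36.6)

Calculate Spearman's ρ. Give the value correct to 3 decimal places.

-0.357

Rank g: 2, 4, 7, 5, 3, 6, 1
Rank h: 3, 6, 4, 5, 2, 1, 7
d = rank(g) − rank(h): -1, -2, 3, 0, 1, 5, -6; Σd² = 76
ρ = 1 − 6Σd² / [n(n²−1)] = 1 − 6×76 / (7×48) = 1 − 456/336 ≈ -0.357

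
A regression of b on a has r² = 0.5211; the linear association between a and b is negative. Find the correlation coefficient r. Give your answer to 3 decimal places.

-0.722

|r| = √0.5211 = 0.722
The association is negative, so r = −0.722.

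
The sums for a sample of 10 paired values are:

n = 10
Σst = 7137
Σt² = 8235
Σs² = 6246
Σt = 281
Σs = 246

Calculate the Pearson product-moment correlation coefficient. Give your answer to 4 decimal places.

r = (nΣst − ΣsΣt) / √[(nΣs² − (Σs)²)(nΣt² − (Σt)²)]
Numerator: 10×7137 − 246×281 = 2244
Denominator: √[(62460 − 60516)(82350 − 78961)] = √[1944 × 3389] = 2566.7520
r = 2244 / 2566.7520 ≈ 0.8743

0.8743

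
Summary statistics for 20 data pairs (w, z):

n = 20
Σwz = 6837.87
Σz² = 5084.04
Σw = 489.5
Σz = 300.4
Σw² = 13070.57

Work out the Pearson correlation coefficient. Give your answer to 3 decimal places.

r = (nΣwz − ΣwΣz) / √[(nΣw² − (Σw)²)(nΣz² − (Σz)²)]
Numerator: 20×6837.87 − 489.5×300.4 = -10288.4
Denominator: √[(261411.4 − 239610.25)(101680.8 − 90240.16)] = √[21801.15 × 11440.64] = 15793.0082
r = -10288.4 / 15793.0082 ≈ -0.651

-0.651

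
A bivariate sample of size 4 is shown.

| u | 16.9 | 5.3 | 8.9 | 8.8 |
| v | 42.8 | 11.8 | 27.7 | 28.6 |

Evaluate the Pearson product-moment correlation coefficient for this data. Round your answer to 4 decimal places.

n = 4, Σu = 39.9, Σv = 110.9, Σu² = 470.35, Σv² = 3556.33, Σuv = 1284.07
nΣuv − ΣuΣv = 5136.28 − 4424.91 = 711.37
nΣu² − (Σu)² = 1881.4 − 1592.01 = 289.39; nΣv² − (Σv)² = 14225.32 − 12298.81 = 1926.51
r = 711.37 / √(289.39 × 1926.51) = 711.37 / 746.6678 ≈ 0.9527

0.9527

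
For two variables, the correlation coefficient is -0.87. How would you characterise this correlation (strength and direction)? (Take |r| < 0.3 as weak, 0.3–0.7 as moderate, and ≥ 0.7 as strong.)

strong negative

r = -0.87 < 0 so the relationship is negative.
|r| = 0.87, which falls in the strong range.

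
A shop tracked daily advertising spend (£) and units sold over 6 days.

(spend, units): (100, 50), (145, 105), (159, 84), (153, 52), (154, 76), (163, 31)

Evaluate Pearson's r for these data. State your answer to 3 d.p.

0.102

n = 6, Σx = 874, Σy = 398, Σx² = 130000, Σy² = 30022, Σxy = 58294
nΣxy − ΣxΣy = 349764 − 347852 = 1912
nΣx² − (Σx)² = 780000 − 763876 = 16124; nΣy² − (Σy)² = 180132 − 158404 = 21728
r = 1912 / √(16124 × 21728) = 1912 / 18717.4323 ≈ 0.102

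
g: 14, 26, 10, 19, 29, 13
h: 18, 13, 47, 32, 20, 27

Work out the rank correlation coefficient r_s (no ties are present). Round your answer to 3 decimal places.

-0.600

Rank g: 3, 5, 1, 4, 6, 2
Rank h: 2, 1, 6, 5, 3, 4
d = rank(g) − rank(h): 1, 4, -5, -1, 3, -2; Σd² = 56
ρ = 1 − 6Σd² / [n(n²−1)] = 1 − 6×56 / (6×35) = 1 − 336/210 ≈ -0.600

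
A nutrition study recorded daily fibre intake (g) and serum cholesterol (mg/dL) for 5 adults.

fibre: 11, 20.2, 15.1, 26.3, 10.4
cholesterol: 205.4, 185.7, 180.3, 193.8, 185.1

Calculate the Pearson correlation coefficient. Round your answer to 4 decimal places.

-0.0756

n = 5, Σx = 83, Σy = 950.3, Σx² = 1556.9, Σy² = 181002.19, Σxy = 15755.05
nΣxy − ΣxΣy = 78775.25 − 78874.9 = -99.65
nΣx² − (Σx)² = 7784.5 − 6889 = 895.5; nΣy² − (Σy)² = 905010.95 − 903070.09 = 1940.86
r = -99.65 / √(895.5 × 1940.86) = -99.65 / 1318.3475 ≈ -0.0756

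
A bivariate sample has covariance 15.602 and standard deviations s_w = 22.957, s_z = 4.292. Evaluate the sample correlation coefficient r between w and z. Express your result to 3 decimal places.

0.158

r = Cov(w,z) / (s_w · s_z) = 15.602 / (22.957 × 4.292)
  = 15.602 / 98.5314 ≈ 0.158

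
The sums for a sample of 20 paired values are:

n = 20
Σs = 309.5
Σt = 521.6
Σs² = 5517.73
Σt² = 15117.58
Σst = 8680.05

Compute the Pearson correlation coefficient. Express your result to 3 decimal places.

0.579

r = (nΣst − ΣsΣt) / √[(nΣs² − (Σs)²)(nΣt² − (Σt)²)]
Numerator: 20×8680.05 − 309.5×521.6 = 12165.8
Denominator: √[(110354.6 − 95790.25)(302351.6 − 272066.56)] = √[14564.35 × 30285.04] = 21001.9504
r = 12165.8 / 21001.9504 ≈ 0.579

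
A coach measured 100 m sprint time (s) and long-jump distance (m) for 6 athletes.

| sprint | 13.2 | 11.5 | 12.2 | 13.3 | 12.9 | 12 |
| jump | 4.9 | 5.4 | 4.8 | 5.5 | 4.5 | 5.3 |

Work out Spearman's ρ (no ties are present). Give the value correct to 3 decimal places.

Rank sprint: 5, 1, 3, 6, 4, 2
Rank jump: 3, 5, 2, 6, 1, 4
d = rank(sprint) − rank(jump): 2, -4, 1, 0, 3, -2; Σd² = 34
ρ = 1 − 6Σd² / [n(n²−1)] = 1 − 6×34 / (6×35) = 1 − 204/210 ≈ 0.029

0.029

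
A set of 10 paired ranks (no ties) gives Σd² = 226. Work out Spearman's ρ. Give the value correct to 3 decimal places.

-0.370

ρ = 1 − 6Σd² / [n(n²−1)] = 1 − 6×226 / (10×99)
  = 1 − 1356/990 = 1 − 1.3697 ≈ -0.370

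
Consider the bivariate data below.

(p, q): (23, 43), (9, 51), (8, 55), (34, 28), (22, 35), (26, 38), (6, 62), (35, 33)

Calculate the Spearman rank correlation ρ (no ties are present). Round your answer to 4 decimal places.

-0.9048

Rank p: 5, 3, 2, 7, 4, 6, 1, 8
Rank q: 5, 6, 7, 1, 3, 4, 8, 2
d = rank(p) − rank(q): 0, -3, -5, 6, 1, 2, -7, 6; Σd² = 160
ρ = 1 − 6Σd² / [n(n²−1)] = 1 − 6×160 / (8×63) = 1 − 960/504 ≈ -0.9048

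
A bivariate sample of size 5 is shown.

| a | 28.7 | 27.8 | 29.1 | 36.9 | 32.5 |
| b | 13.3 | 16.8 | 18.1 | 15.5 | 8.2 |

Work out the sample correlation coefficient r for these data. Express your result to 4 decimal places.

-0.2575

n = 5, Σa = 155, Σb = 71.9, Σa² = 4861.2, Σb² = 1094.23, Σab = 2213.91
nΣab − ΣaΣb = 11069.55 − 11144.5 = -74.95
nΣa² − (Σa)² = 24306 − 24025 = 281; nΣb² − (Σb)² = 5471.15 − 5169.61 = 301.54
r = -74.95 / √(281 × 301.54) = -74.95 / 291.0889 ≈ -0.2575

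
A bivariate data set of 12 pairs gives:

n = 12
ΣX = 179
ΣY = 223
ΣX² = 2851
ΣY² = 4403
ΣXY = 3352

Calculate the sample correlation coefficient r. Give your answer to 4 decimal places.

0.1182

r = (nΣXY − ΣXΣY) / √[(nΣX² − (ΣX)²)(nΣY² − (ΣY)²)]
Numerator: 12×3352 − 179×223 = 307
Denominator: √[(34212 − 32041)(52836 − 49729)] = √[2171 × 3107] = 2597.1710
r = 307 / 2597.1710 ≈ 0.1182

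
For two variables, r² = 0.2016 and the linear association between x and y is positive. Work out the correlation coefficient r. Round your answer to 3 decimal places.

0.449

|r| = √0.2016 = 0.449
The association is positive, so r = 0.449.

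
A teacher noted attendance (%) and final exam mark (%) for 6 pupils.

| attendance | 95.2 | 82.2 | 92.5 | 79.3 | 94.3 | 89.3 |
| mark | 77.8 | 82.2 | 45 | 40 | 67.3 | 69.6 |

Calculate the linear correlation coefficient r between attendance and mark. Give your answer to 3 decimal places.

n = 6, Σx = 532.8, Σy = 381.9, Σx² = 47531.6, Σy² = 25808.13, Σxy = 34059.57
nΣxy − ΣxΣy = 204357.42 − 203476.32 = 881.1
nΣx² − (Σx)² = 285189.6 − 283875.84 = 1313.76; nΣy² − (Σy)² = 154848.78 − 145847.61 = 9001.17
r = 881.1 / √(1313.76 × 9001.17) = 881.1 / 3438.8046 ≈ 0.256

0.256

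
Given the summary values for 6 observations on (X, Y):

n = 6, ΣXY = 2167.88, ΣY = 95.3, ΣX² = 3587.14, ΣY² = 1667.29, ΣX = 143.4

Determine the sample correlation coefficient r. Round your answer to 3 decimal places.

-0.701

r = (nΣXY − ΣXΣY) / √[(nΣX² − (ΣX)²)(nΣY² − (ΣY)²)]
Numerator: 6×2167.88 − 143.4×95.3 = -658.74
Denominator: √[(21522.84 − 20563.56)(10003.74 − 9082.09)] = √[959.28 × 921.65] = 940.2768
r = -658.74 / 940.2768 ≈ -0.701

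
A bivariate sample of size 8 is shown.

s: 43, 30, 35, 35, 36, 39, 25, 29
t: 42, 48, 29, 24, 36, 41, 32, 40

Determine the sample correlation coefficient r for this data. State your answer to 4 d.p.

n = 8, Σs = 272, Σt = 292, Σs² = 9482, Σt² = 11086, Σst = 9956
nΣst − ΣsΣt = 79648 − 79424 = 224
nΣs² − (Σs)² = 75856 − 73984 = 1872; nΣt² − (Σt)² = 88688 − 85264 = 3424
r = 224 / √(1872 × 3424) = 224 / 2531.7441 ≈ 0.0885

0.0885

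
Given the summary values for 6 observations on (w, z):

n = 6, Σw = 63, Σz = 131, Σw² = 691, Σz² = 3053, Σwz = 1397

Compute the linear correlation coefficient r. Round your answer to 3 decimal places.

0.285

r = (nΣwz − ΣwΣz) / √[(nΣw² − (Σw)²)(nΣz² − (Σz)²)]
Numerator: 6×1397 − 63×131 = 129
Denominator: √[(4146 − 3969)(18318 − 17161)] = √[177 × 1157] = 452.5362
r = 129 / 452.5362 ≈ 0.285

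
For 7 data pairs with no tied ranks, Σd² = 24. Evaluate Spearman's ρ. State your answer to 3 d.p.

0.571

ρ = 1 − 6Σd² / [n(n²−1)] = 1 − 6×24 / (7×48)
  = 1 − 144/336 = 1 − 0.4286 ≈ 0.571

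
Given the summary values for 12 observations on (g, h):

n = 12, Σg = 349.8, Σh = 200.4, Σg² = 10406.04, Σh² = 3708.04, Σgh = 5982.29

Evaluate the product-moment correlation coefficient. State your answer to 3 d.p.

0.511

r = (nΣgh − ΣgΣh) / √[(nΣg² − (Σg)²)(nΣh² − (Σh)²)]
Numerator: 12×5982.29 − 349.8×200.4 = 1687.56
Denominator: √[(124872.48 − 122360.04)(44496.48 − 40160.16)] = √[2512.44 × 4336.32] = 3300.7187
r = 1687.56 / 3300.7187 ≈ 0.511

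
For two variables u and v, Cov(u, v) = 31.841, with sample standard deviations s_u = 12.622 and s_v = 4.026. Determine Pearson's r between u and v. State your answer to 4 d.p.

0.6266

r = Cov(u,v) / (s_u · s_v) = 31.841 / (12.622 × 4.026)
  = 31.841 / 50.8162 ≈ 0.6266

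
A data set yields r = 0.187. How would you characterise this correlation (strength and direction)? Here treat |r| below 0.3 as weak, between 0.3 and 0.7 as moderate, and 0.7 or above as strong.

r = 0.187 > 0 so the relationship is positive.
|r| = 0.187, which falls in the weak range.

weak positive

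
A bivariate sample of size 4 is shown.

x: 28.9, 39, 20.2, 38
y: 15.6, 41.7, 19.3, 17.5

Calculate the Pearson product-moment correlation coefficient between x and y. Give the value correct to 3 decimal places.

0.513

n = 4, Σx = 126.1, Σy = 94.1, Σx² = 4208.25, Σy² = 2660.99, Σxy = 3132
nΣxy − ΣxΣy = 12528 − 11866.01 = 661.99
nΣx² − (Σx)² = 16833 − 15901.21 = 931.79; nΣy² − (Σy)² = 10643.96 − 8854.81 = 1789.15
r = 661.99 / √(931.79 × 1789.15) = 661.99 / 1291.1669 ≈ 0.513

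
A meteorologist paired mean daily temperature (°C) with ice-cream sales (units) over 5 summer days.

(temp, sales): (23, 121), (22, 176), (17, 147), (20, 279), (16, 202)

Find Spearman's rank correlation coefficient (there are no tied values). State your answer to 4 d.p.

-0.5000

Rank temp: 5, 4, 2, 3, 1
Rank sales: 1, 3, 2, 5, 4
d = rank(temp) − rank(sales): 4, 1, 0, -2, -3; Σd² = 30
ρ = 1 − 6Σd² / [n(n²−1)] = 1 − 6×30 / (5×24) = 1 − 180/120 ≈ -0.5000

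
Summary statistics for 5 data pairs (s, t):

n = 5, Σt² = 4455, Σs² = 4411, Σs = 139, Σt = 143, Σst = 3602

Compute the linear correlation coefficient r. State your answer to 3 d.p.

r = (nΣst − ΣsΣt) / √[(nΣs² − (Σs)²)(nΣt² − (Σt)²)]
Numerator: 5×3602 − 139×143 = -1867
Denominator: √[(22055 − 19321)(22275 − 20449)] = √[2734 × 1826] = 2234.3420
r = -1867 / 2234.3420 ≈ -0.836

-0.836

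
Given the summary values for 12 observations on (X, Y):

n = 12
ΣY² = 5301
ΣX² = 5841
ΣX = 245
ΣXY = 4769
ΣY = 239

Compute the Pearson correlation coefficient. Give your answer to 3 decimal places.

-0.164

r = (nΣXY − ΣXΣY) / √[(nΣX² − (ΣX)²)(nΣY² − (ΣY)²)]
Numerator: 12×4769 − 245×239 = -1327
Denominator: √[(70092 − 60025)(63612 − 57121)] = √[10067 × 6491] = 8083.6191
r = -1327 / 8083.6191 ≈ -0.164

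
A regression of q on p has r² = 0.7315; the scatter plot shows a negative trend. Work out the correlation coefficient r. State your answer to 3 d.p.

|r| = √0.7315 = 0.855
The association is negative, so r = −0.855.

-0.855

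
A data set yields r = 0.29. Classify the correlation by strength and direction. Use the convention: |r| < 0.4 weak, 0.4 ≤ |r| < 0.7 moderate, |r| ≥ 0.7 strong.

weak positive

r = 0.29 > 0 so the relationship is positive.
|r| = 0.29, which falls in the weak range.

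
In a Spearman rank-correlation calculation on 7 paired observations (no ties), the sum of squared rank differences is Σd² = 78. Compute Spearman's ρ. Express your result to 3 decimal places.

ρ = 1 − 6Σd² / [n(n²−1)] = 1 − 6×78 / (7×48)
  = 1 − 468/336 = 1 − 1.3929 ≈ -0.393

-0.393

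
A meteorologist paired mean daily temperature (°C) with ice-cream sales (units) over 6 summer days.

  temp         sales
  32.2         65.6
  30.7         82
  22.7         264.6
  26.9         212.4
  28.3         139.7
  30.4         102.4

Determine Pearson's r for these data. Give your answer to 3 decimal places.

n = 6, Σx = 171.2, Σy = 866.7, Σx² = 4943.28, Σy² = 156156.13, Σxy = 23416.17
nΣxy − ΣxΣy = 140497.02 − 148379.04 = -7882.02
nΣx² − (Σx)² = 29659.68 − 29309.44 = 350.24; nΣy² − (Σy)² = 936936.78 − 751168.89 = 185767.89
r = -7882.02 / √(350.24 × 185767.89) = -7882.02 / 8066.1853 ≈ -0.977

-0.977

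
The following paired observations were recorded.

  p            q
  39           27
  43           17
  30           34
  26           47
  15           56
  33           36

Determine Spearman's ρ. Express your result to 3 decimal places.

Rank p: 5, 6, 3, 2, 1, 4
Rank q: 2, 1, 3, 5, 6, 4
d = rank(p) − rank(q): 3, 5, 0, -3, -5, 0; Σd² = 68
ρ = 1 − 6Σd² / [n(n²−1)] = 1 − 6×68 / (6×35) = 1 − 408/210 ≈ -0.943

-0.943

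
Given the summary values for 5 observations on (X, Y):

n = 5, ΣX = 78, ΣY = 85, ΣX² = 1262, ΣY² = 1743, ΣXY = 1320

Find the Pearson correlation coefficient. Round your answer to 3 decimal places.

r = (nΣXY − ΣXΣY) / √[(nΣX² − (ΣX)²)(nΣY² − (ΣY)²)]
Numerator: 5×1320 − 78×85 = -30
Denominator: √[(6310 − 6084)(8715 − 7225)] = √[226 × 1490] = 580.2930
r = -30 / 580.2930 ≈ -0.052

-0.052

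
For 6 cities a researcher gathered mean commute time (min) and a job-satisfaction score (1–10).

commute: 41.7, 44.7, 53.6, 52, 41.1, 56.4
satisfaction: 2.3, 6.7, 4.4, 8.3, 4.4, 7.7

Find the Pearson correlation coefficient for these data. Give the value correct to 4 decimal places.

n = 6, Σx = 289.5, Σy = 33.8, Σx² = 14184.11, Σy² = 217.08, Σxy = 1677.96
nΣxy − ΣxΣy = 10067.76 − 9785.1 = 282.66
nΣx² − (Σx)² = 85104.66 − 83810.25 = 1294.41; nΣy² − (Σy)² = 1302.48 − 1142.44 = 160.04
r = 282.66 / √(1294.41 × 160.04) = 282.66 / 455.1454 ≈ 0.6210

0.6210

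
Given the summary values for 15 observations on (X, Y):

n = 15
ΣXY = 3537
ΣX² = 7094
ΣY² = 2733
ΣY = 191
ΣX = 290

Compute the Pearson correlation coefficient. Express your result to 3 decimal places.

-0.233

r = (nΣXY − ΣXΣY) / √[(nΣX² − (ΣX)²)(nΣY² − (ΣY)²)]
Numerator: 15×3537 − 290×191 = -2335
Denominator: √[(106410 − 84100)(40995 − 36481)] = √[22310 × 4514] = 10035.3047
r = -2335 / 10035.3047 ≈ -0.233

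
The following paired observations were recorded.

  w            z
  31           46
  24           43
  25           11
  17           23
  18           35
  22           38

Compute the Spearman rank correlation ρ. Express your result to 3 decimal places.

0.429

Rank w: 6, 4, 5, 1, 2, 3
Rank z: 6, 5, 1, 2, 3, 4
d = rank(w) − rank(z): 0, -1, 4, -1, -1, -1; Σd² = 20
ρ = 1 − 6Σd² / [n(n²−1)] = 1 − 6×20 / (6×35) = 1 − 120/210 ≈ 0.429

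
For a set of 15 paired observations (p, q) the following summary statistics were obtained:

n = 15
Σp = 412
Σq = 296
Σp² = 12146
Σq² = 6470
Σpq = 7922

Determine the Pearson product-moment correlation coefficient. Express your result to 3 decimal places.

r = (nΣpq − ΣpΣq) / √[(nΣp² − (Σp)²)(nΣq² − (Σq)²)]
Numerator: 15×7922 − 412×296 = -3122
Denominator: √[(182190 − 169744)(97050 − 87616)] = √[12446 × 9434] = 10835.8463
r = -3122 / 10835.8463 ≈ -0.288

-0.288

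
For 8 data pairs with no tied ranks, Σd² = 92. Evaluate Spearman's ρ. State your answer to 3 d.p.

-0.095

ρ = 1 − 6Σd² / [n(n²−1)] = 1 − 6×92 / (8×63)
  = 1 − 552/504 = 1 − 1.0952 ≈ -0.095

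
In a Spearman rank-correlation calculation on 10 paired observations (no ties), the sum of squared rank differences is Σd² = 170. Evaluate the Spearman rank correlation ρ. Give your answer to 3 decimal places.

-0.030

ρ = 1 − 6Σd² / [n(n²−1)] = 1 − 6×170 / (10×99)
  = 1 − 1020/990 = 1 − 1.0303 ≈ -0.030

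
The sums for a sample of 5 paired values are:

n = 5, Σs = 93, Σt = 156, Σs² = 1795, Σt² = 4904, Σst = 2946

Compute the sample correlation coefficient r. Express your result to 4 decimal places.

r = (nΣst − ΣsΣt) / √[(nΣs² − (Σs)²)(nΣt² − (Σt)²)]
Numerator: 5×2946 − 93×156 = 222
Denominator: √[(8975 − 8649)(24520 − 24336)] = √[326 × 184] = 244.9163
r = 222 / 244.9163 ≈ 0.9064

0.9064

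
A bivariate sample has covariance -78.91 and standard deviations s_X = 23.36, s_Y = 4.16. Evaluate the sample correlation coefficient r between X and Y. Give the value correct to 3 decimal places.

-0.812

r = Cov(X,Y) / (s_X · s_Y) = -78.91 / (23.36 × 4.16)
  = -78.91 / 97.1776 ≈ -0.812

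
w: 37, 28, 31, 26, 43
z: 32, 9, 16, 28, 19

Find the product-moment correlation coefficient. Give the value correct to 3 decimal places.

0.174

n = 5, Σw = 165, Σz = 104, Σw² = 5639, Σz² = 2506, Σwz = 3477
nΣwz − ΣwΣz = 17385 − 17160 = 225
nΣw² − (Σw)² = 28195 − 27225 = 970; nΣz² − (Σz)² = 12530 − 10816 = 1714
r = 225 / √(970 × 1714) = 225 / 1289.4107 ≈ 0.174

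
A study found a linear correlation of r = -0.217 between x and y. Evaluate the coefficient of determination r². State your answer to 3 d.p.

0.047

r² = (-0.217)² = 0.047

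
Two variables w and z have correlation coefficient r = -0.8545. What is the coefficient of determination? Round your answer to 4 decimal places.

0.7302

r² = (-0.8545)² = 0.7302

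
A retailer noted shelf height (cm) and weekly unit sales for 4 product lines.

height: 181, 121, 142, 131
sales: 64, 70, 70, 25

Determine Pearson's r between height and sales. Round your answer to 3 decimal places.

n = 4, Σx = 575, Σy = 229, Σx² = 84727, Σy² = 14521, Σxy = 33269
nΣxy − ΣxΣy = 133076 − 131675 = 1401
nΣx² − (Σx)² = 338908 − 330625 = 8283; nΣy² − (Σy)² = 58084 − 52441 = 5643
r = 1401 / √(8283 × 5643) = 1401 / 6836.7367 ≈ 0.205

0.205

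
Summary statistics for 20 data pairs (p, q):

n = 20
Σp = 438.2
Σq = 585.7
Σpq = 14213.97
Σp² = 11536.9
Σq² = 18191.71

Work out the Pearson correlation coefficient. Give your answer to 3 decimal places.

0.974

r = (nΣpq − ΣpΣq) / √[(nΣp² − (Σp)²)(nΣq² − (Σq)²)]
Numerator: 20×14213.97 − 438.2×585.7 = 27625.66
Denominator: √[(230738 − 192019.24)(363834.2 − 343044.49)] = √[38718.76 × 20789.71] = 28371.6724
r = 27625.66 / 28371.6724 ≈ 0.974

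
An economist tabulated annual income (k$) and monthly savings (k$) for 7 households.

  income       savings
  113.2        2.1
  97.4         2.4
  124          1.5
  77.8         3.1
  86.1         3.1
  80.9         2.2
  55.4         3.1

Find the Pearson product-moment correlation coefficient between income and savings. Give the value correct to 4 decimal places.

n = 7, Σx = 634.8, Σy = 17.5, Σx² = 60757.02, Σy² = 46.09, Σxy = 1515.29
nΣxy − ΣxΣy = 10607.03 − 11109 = -501.97
nΣx² − (Σx)² = 425299.14 − 402971.04 = 22328.1; nΣy² − (Σy)² = 322.63 − 306.25 = 16.38
r = -501.97 / √(22328.1 × 16.38) = -501.97 / 604.7597 ≈ -0.8300

-0.8300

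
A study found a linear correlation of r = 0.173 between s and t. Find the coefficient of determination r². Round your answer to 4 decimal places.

r² = (0.173)² = 0.0299

0.0299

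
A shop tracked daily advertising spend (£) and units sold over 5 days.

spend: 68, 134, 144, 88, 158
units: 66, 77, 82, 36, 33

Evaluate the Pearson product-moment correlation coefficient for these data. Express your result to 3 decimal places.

0.053

n = 5, Σx = 592, Σy = 294, Σx² = 76024, Σy² = 19394, Σxy = 34996
nΣxy − ΣxΣy = 174980 − 174048 = 932
nΣx² − (Σx)² = 380120 − 350464 = 29656; nΣy² − (Σy)² = 96970 − 86436 = 10534
r = 932 / √(29656 × 10534) = 932 / 17674.7363 ≈ 0.053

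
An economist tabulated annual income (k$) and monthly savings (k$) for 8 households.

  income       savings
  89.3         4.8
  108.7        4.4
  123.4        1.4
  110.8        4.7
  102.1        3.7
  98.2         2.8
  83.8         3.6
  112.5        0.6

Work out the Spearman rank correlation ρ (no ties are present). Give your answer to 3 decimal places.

Rank income: 2, 5, 8, 6, 4, 3, 1, 7
Rank savings: 8, 6, 2, 7, 5, 3, 4, 1
d = rank(income) − rank(savings): -6, -1, 6, -1, -1, 0, -3, 6; Σd² = 120
ρ = 1 − 6Σd² / [n(n²−1)] = 1 − 6×120 / (8×63) = 1 − 720/504 ≈ -0.429

-0.429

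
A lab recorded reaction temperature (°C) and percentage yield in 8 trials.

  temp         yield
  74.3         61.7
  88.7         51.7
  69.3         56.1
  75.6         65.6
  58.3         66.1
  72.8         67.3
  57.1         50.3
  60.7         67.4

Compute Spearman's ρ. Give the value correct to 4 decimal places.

-0.0714

Rank temp: 6, 8, 4, 7, 2, 5, 1, 3
Rank yield: 4, 2, 3, 5, 6, 7, 1, 8
d = rank(temp) − rank(yield): 2, 6, 1, 2, -4, -2, 0, -5; Σd² = 90
ρ = 1 − 6Σd² / [n(n²−1)] = 1 − 6×90 / (8×63) = 1 − 540/504 ≈ -0.0714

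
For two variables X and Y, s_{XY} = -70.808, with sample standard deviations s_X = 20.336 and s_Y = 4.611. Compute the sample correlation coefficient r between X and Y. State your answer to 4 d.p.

-0.7551

r = Cov(X,Y) / (s_X · s_Y) = -70.808 / (20.336 × 4.611)
  = -70.808 / 93.7693 ≈ -0.7551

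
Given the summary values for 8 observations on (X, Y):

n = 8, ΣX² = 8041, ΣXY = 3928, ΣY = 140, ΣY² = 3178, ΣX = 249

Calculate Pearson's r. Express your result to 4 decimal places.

r = (nΣXY − ΣXΣY) / √[(nΣX² − (ΣX)²)(nΣY² − (ΣY)²)]
Numerator: 8×3928 − 249×140 = -3436
Denominator: √[(64328 − 62001)(25424 − 19600)] = √[2327 × 5824] = 3681.3650
r = -3436 / 3681.3650 ≈ -0.9333

-0.9333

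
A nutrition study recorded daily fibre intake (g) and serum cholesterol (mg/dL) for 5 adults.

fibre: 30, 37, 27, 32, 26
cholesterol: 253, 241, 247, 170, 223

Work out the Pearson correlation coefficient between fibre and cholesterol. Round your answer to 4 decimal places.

-0.1007

n = 5, Σx = 152, Σy = 1134, Σx² = 4698, Σy² = 261728, Σxy = 34414
nΣxy − ΣxΣy = 172070 − 172368 = -298
nΣx² − (Σx)² = 23490 − 23104 = 386; nΣy² − (Σy)² = 1308640 − 1285956 = 22684
r = -298 / √(386 × 22684) = -298 / 2959.0580 ≈ -0.1007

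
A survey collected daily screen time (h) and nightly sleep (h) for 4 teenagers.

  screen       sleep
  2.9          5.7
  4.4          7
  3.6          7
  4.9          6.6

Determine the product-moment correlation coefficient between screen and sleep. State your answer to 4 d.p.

n = 4, Σx = 15.8, Σy = 26.3, Σx² = 64.74, Σy² = 174.05, Σxy = 104.87
nΣxy − ΣxΣy = 419.48 − 415.54 = 3.94
nΣx² − (Σx)² = 258.96 − 249.64 = 9.32; nΣy² − (Σy)² = 696.2 − 691.69 = 4.51
r = 3.94 / √(9.32 × 4.51) = 3.94 / 6.4833 ≈ 0.6077

0.6077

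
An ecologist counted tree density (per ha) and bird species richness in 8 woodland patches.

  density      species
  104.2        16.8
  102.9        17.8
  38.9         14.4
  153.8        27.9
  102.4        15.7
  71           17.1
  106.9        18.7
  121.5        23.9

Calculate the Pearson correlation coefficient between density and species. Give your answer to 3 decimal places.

n = 8, Σx = 801.6, Σy = 152.3, Σx² = 88330.32, Σy² = 3044.65, Σxy = 16158.02
nΣxy − ΣxΣy = 129264.16 − 122083.68 = 7180.48
nΣx² − (Σx)² = 706642.56 − 642562.56 = 64080; nΣy² − (Σy)² = 24357.2 − 23195.29 = 1161.91
r = 7180.48 / √(64080 × 1161.91) = 7180.48 / 8628.7422 ≈ 0.832

0.832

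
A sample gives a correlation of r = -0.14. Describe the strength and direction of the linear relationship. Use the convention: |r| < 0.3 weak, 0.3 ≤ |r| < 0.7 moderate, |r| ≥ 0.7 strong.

weak negative

r = -0.14 < 0 so the relationship is negative.
|r| = 0.14, which falls in the weak range.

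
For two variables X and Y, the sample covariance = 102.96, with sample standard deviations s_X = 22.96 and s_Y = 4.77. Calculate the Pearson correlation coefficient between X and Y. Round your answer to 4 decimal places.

0.9401

r = Cov(X,Y) / (s_X · s_Y) = 102.96 / (22.96 × 4.77)
  = 102.96 / 109.5192 ≈ 0.9401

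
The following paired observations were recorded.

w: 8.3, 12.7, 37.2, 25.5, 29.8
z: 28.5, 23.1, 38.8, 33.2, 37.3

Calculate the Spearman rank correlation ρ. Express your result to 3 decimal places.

Rank w: 1, 2, 5, 3, 4
Rank z: 2, 1, 5, 3, 4
d = rank(w) − rank(z): -1, 1, 0, 0, 0; Σd² = 2
ρ = 1 − 6Σd² / [n(n²−1)] = 1 − 6×2 / (5×24) = 1 − 12/120 ≈ 0.900

0.900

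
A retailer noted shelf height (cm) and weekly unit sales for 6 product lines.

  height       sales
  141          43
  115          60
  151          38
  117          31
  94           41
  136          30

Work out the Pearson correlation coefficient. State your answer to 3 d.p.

n = 6, Σx = 754, Σy = 243, Σx² = 96928, Σy² = 10435, Σxy = 30262
nΣxy − ΣxΣy = 181572 − 183222 = -1650
nΣx² − (Σx)² = 581568 − 568516 = 13052; nΣy² − (Σy)² = 62610 − 59049 = 3561
r = -1650 / √(13052 × 3561) = -1650 / 6817.4902 ≈ -0.242

-0.242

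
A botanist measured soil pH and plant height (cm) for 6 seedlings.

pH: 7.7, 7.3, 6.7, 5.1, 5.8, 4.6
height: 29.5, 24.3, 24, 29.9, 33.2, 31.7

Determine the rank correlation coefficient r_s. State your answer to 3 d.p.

Rank pH: 6, 5, 4, 2, 3, 1
Rank height: 3, 2, 1, 4, 6, 5
d = rank(pH) − rank(height): 3, 3, 3, -2, -3, -4; Σd² = 56
ρ = 1 − 6Σd² / [n(n²−1)] = 1 − 6×56 / (6×35) = 1 − 336/210 ≈ -0.600

-0.600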